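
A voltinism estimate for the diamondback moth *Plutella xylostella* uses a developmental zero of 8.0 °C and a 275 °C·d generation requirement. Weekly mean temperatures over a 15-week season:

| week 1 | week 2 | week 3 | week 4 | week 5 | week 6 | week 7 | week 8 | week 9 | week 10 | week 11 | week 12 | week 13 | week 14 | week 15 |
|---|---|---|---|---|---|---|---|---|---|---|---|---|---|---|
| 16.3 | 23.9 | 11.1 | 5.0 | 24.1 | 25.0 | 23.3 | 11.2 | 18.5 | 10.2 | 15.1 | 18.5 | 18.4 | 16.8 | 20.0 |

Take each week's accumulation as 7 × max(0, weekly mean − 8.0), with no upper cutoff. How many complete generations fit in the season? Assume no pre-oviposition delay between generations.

3 generations

Weekly DD (7 × max(0, T̄ − 8.0)): 58.1, 111.3, 21.7, 0.0, 112.7, 119.0, 107.1, 22.4, 73.5, 15.4, 49.7, 73.5, 72.8, 61.6, 84.0.
Season total = 982.8 DD.
Complete generations = ⌊982.8 / 275⌋ = 3.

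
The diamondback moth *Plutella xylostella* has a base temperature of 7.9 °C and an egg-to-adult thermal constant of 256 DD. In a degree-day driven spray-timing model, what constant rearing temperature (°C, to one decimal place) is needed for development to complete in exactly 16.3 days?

Required daily accumulation = 256 / 16.3 = 15.706 DD/day.
T = T_base + 15.706 = 7.9 + 15.706 = 23.606 ≈ 23.6 °C.

23.6 °C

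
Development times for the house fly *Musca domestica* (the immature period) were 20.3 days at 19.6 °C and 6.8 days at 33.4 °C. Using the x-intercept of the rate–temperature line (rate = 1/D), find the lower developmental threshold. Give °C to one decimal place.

12.6 °C

Under the model K = D·(T − T_b), so D₁·(T₁ − T_b) = D₂·(T₂ − T_b).
20.3·(19.6 − T_b) = 6.8·(33.4 − T_b)
T_b = (20.3·19.6 − 6.8·33.4) / (20.3 − 6.8) = 170.76 / 13.5 = 12.649 °C ≈ 12.6 °C.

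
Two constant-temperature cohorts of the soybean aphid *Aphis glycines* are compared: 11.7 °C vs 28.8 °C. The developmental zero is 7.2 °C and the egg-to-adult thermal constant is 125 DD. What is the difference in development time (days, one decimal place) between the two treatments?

At 11.7 °C: 125 / (11.7 − 7.2) = 125 / 4.5 = 27.778 d.
At 28.8 °C: 125 / (28.8 − 7.2) = 125 / 21.6 = 5.787 d.
Difference = |27.778 − 5.787| = 21.991 ≈ 22.0 days.

22.0 days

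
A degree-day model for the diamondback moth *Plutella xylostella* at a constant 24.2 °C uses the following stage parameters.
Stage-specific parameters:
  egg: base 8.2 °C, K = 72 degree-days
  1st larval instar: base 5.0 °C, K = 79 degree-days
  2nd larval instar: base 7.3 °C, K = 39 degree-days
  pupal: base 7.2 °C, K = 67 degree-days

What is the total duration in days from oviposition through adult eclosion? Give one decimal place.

14.9 days

egg: 72 / (24.2 − 8.2) = 72 / 16.0 = 4.500 d.
1st larval instar: 79 / (24.2 − 5.0) = 79 / 19.2 = 4.115 d.
2nd larval instar: 39 / (24.2 − 7.3) = 39 / 16.9 = 2.308 d.
pupal: 67 / (24.2 − 7.2) = 67 / 17.0 = 3.941 d.
Sum = 14.863 ≈ 14.9 days.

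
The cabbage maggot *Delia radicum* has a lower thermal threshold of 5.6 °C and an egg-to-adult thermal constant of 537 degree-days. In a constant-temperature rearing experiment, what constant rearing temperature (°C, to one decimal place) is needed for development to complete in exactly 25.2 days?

Required daily accumulation = 537 / 25.2 = 21.310 DD/day.
T = T_base + 21.310 = 5.6 + 21.310 = 26.910 ≈ 26.9 °C.

26.9 °C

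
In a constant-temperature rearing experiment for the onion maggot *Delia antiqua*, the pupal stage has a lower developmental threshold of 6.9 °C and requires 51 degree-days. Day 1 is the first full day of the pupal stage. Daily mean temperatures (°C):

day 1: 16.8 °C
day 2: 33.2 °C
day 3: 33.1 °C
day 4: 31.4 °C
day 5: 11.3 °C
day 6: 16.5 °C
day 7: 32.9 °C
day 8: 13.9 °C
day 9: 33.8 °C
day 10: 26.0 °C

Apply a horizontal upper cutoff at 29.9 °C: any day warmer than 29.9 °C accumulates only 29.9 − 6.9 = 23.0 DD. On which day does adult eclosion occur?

Daily DD above 6.9 °C (capped at 23.0): 9.9, 23.0, 23.0, 23.0, 4.4, 9.6, 23.0, 7.0, 23.0, 19.1.
Cumulative: 9.9, 32.9, 55.9, 78.9, 83.3, 92.9, 115.9, 122.9, 145.9, 165.0.
The total first reaches 51 DD on day 3.

day 3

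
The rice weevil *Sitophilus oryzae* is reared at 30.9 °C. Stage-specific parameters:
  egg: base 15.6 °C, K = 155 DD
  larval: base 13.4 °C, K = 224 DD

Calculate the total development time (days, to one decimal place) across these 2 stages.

22.9 days

egg: 155 / (30.9 − 15.6) = 155 / 15.3 = 10.131 d.
larval: 224 / (30.9 − 13.4) = 224 / 17.5 = 12.800 d.
Sum = 22.931 ≈ 22.9 days.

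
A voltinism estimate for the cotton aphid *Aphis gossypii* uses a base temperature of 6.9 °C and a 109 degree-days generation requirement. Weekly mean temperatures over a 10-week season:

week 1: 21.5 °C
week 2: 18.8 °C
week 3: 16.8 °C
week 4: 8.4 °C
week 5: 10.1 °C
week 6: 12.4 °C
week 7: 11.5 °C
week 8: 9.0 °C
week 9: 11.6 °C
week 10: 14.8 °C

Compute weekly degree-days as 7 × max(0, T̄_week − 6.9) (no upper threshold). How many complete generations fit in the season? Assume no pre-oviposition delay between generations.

Weekly DD (7 × max(0, T̄ − 6.9)): 102.2, 83.3, 69.3, 10.5, 22.4, 38.5, 32.2, 14.7, 32.9, 55.3.
Season total = 461.3 DD.
Complete generations = ⌊461.3 / 109⌋ = 4.

4 generations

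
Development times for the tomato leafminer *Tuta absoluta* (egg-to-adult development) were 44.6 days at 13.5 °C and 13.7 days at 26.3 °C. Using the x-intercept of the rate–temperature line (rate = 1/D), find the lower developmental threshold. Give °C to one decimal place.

Equal thermal constants: D₁(T₁ − T_b) = D₂(T₂ − T_b).
44.6·(13.5 − T_b) = 13.7·(26.3 − T_b)
T_b = (44.6·13.5 − 13.7·26.3) / (44.6 − 13.7) = 241.79 / 30.9 = 7.825 °C ≈ 7.8 °C.

7.8 °C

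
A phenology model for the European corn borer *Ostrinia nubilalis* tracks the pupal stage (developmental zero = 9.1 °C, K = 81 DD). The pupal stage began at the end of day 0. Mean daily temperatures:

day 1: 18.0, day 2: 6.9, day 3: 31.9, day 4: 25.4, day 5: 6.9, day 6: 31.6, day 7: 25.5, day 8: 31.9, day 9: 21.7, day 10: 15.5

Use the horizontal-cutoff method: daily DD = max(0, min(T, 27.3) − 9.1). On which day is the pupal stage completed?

Daily DD above 9.1 °C (capped at 18.2): 8.9, 0.0, 18.2, 16.3, 0.0, 18.2, 16.4, 18.2, 12.6, 6.4.
Cumulative: 8.9, 8.9, 27.1, 43.4, 43.4, 61.6, 78.0, 96.2, 108.8, 115.2.
The total first reaches 81 DD on day 8.

day 8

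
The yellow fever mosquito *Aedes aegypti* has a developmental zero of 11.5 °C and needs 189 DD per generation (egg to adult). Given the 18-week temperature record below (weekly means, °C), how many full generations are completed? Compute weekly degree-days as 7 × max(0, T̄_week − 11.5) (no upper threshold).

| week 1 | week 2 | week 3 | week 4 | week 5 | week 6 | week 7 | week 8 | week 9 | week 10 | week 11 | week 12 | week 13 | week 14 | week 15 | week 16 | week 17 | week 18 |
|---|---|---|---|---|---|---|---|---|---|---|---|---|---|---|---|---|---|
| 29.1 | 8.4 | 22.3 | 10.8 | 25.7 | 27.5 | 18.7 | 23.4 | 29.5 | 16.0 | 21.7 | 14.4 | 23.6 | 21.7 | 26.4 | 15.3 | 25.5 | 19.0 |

Weekly DD (7 × max(0, T̄ − 11.5)): 123.2, 0.0, 75.6, 0.0, 99.4, 112.0, 50.4, 83.3, 126.0, 31.5, 71.4, 20.3, 84.7, 71.4, 104.3, 26.6, 98.0, 52.5.
Season total = 1230.6 DD.
Complete generations = ⌊1230.6 / 189⌋ = 6.

6 generations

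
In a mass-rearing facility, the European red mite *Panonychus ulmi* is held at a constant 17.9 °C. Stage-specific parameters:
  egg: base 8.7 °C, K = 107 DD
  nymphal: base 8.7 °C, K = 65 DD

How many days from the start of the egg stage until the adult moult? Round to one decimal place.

egg: 107 / (17.9 − 8.7) = 107 / 9.2 = 11.630 d.
nymphal: 65 / (17.9 − 8.7) = 65 / 9.2 = 7.065 d.
Sum = 18.696 ≈ 18.7 days.

18.7 days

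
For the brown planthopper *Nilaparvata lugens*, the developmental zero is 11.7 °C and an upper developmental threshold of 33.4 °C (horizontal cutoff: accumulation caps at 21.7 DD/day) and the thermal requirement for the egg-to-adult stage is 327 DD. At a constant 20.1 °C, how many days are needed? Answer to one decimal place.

Daily accumulation = 20.1 − 11.7 = 8.4 DD/day.
Duration = 327 / 8.4 = 38.929 ≈ 38.9 days.

38.9 days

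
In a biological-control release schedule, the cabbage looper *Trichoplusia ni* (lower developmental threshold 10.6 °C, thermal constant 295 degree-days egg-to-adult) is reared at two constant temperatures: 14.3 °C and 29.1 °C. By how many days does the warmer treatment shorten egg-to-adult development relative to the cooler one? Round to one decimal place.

At 14.3 °C: 295 / (14.3 − 10.6) = 295 / 3.7 = 79.730 d.
At 29.1 °C: 295 / (29.1 − 10.6) = 295 / 18.5 = 15.946 d.
Difference = |79.730 − 15.946| = 63.784 ≈ 63.8 days.

63.8 days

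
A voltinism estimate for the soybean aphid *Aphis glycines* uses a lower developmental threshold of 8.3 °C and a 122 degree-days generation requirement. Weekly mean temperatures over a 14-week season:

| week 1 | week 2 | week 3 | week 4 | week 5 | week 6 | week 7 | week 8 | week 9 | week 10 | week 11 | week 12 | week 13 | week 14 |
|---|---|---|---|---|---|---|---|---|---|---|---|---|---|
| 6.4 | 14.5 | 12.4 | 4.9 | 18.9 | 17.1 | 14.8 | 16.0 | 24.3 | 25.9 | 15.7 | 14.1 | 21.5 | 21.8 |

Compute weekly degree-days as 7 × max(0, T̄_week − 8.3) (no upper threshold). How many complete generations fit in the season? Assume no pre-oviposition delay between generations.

6 generations

Weekly DD (7 × max(0, T̄ − 8.3)): 0.0, 43.4, 28.7, 0.0, 74.2, 61.6, 45.5, 53.9, 112.0, 123.2, 51.8, 40.6, 92.4, 94.5.
Season total = 821.8 DD.
Complete generations = ⌊821.8 / 122⌋ = 6.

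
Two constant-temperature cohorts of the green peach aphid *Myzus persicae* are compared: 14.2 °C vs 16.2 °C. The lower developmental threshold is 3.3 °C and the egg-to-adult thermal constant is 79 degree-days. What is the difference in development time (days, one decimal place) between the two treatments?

1.1 days

At 14.2 °C: 79 / (14.2 − 3.3) = 79 / 10.9 = 7.248 d.
At 16.2 °C: 79 / (16.2 − 3.3) = 79 / 12.9 = 6.124 d.
Difference = |7.248 − 6.124| = 1.124 ≈ 1.1 days.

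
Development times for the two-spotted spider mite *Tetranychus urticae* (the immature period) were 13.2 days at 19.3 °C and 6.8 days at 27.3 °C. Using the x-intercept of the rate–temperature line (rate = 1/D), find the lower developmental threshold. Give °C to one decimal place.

10.8 °C

Equal thermal constants: D₁(T₁ − T_b) = D₂(T₂ − T_b).
13.2·(19.3 − T_b) = 6.8·(27.3 − T_b)
T_b = (13.2·19.3 − 6.8·27.3) / (13.2 − 6.8) = 69.12 / 6.4 = 10.800 °C ≈ 10.8 °C.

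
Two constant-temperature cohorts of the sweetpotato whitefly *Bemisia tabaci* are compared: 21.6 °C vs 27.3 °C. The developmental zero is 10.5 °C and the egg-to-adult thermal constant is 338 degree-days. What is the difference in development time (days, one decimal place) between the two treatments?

10.3 days

At 21.6 °C: 338 / (21.6 − 10.5) = 338 / 11.1 = 30.450 d.
At 27.3 °C: 338 / (27.3 − 10.5) = 338 / 16.8 = 20.119 d.
Difference = |30.450 − 20.119| = 10.331 ≈ 10.3 days.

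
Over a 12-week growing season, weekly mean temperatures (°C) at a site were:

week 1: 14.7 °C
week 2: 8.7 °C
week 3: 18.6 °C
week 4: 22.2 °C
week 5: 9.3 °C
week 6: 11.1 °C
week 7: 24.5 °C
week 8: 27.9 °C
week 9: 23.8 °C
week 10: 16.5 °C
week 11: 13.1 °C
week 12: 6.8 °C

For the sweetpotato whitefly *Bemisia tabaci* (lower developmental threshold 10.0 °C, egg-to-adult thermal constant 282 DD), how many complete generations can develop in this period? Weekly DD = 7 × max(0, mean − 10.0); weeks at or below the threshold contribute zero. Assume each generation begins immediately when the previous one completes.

Weekly DD (7 × max(0, T̄ − 10.0)): 32.9, 0.0, 60.2, 85.4, 0.0, 7.7, 101.5, 125.3, 96.6, 45.5, 21.7, 0.0.
Season total = 576.8 DD.
Complete generations = ⌊576.8 / 282⌋ = 2.

2 generations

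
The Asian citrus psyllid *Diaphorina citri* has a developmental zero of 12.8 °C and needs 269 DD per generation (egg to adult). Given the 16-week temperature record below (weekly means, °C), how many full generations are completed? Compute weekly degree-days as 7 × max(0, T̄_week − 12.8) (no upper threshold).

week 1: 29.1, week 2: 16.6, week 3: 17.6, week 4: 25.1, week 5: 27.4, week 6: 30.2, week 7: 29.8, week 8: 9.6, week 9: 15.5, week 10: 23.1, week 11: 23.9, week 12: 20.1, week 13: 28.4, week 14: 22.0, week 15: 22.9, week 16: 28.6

Weekly DD (7 × max(0, T̄ − 12.8)): 114.1, 26.6, 33.6, 86.1, 102.2, 121.8, 119.0, 0.0, 18.9, 72.1, 77.7, 51.1, 109.2, 64.4, 70.7, 110.6.
Season total = 1178.1 DD.
Complete generations = ⌊1178.1 / 269⌋ = 4.

4 generations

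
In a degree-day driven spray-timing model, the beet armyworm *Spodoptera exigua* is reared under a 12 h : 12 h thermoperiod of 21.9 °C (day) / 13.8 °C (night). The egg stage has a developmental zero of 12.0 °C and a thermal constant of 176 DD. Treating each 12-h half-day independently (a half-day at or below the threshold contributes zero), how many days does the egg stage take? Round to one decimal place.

Day half: max(0, 21.9 − 12.0) × 0.5 = 9.9 × 0.5 = 4.95 DD.
Night half: max(0, 13.8 − 12.0) × 0.5 = 1.8 × 0.5 = 0.90 DD.
Per 24 h: 5.85 DD/day.
Duration = 176 / 5.85 = 30.085 ≈ 30.1 days.

30.1 days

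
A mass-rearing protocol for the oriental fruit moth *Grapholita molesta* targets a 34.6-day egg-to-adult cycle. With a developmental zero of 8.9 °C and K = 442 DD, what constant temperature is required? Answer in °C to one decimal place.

Required daily accumulation = 442 / 34.6 = 12.775 DD/day.
T = T_base + 12.775 = 8.9 + 12.775 = 21.675 ≈ 21.7 °C.

21.7 °C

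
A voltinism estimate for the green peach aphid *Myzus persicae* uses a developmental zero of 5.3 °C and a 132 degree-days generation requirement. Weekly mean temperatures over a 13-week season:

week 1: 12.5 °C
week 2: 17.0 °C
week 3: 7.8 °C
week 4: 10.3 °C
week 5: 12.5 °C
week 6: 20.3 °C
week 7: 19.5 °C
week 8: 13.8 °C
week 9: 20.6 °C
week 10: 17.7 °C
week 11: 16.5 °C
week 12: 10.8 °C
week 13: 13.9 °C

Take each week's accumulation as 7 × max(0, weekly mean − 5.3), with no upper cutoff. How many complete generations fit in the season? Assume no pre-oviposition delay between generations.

Weekly DD (7 × max(0, T̄ − 5.3)): 50.4, 81.9, 17.5, 35.0, 50.4, 105.0, 99.4, 59.5, 107.1, 86.8, 78.4, 38.5, 60.2.
Season total = 870.1 DD.
Complete generations = ⌊870.1 / 132⌋ = 6.

6 generations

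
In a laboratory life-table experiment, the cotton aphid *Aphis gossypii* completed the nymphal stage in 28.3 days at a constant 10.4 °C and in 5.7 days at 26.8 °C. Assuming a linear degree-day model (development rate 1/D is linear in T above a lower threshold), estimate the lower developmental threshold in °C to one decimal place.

6.3 °C

Equal thermal constants: D₁(T₁ − T_b) = D₂(T₂ − T_b).
28.3·(10.4 − T_b) = 5.7·(26.8 − T_b)
T_b = (28.3·10.4 − 5.7·26.8) / (28.3 − 5.7) = 141.56 / 22.6 = 6.264 °C ≈ 6.3 °C.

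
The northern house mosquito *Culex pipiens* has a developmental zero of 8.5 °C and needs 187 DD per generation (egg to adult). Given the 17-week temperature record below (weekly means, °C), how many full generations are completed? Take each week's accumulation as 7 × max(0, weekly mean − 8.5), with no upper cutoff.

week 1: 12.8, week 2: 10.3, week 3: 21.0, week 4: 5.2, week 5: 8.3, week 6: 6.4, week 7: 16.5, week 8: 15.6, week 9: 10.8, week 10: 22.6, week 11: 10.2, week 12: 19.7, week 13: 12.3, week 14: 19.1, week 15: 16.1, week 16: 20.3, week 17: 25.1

4 generations

Weekly DD (7 × max(0, T̄ − 8.5)): 30.1, 12.6, 87.5, 0.0, 0.0, 0.0, 56.0, 49.7, 16.1, 98.7, 11.9, 78.4, 26.6, 74.2, 53.2, 82.6, 116.2.
Season total = 793.8 DD.
Complete generations = ⌊793.8 / 187⌋ = 4.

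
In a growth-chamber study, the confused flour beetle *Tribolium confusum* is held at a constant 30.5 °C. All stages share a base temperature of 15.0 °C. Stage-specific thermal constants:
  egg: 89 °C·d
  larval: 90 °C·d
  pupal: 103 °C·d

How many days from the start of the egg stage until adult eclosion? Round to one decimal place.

Daily accumulation at 30.5 °C = 30.5 − 15.0 = 15.5 DD/day.
Total K = 89 + 90 + 103 = 282 DD.
Total duration = 282 / 15.5 = 18.194 ≈ 18.2 days.

18.2 days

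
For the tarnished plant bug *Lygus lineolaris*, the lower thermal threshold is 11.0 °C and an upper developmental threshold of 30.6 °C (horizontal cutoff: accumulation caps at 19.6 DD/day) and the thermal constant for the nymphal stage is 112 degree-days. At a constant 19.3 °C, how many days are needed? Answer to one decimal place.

Daily accumulation = 19.3 − 11.0 = 8.3 DD/day.
Duration = 112 / 8.3 = 13.494 ≈ 13.5 days.

13.5 days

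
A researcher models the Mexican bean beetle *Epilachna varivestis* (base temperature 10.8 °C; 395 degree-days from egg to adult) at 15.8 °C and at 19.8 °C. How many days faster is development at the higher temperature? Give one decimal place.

At 15.8 °C: 395 / (15.8 − 10.8) = 395 / 5.0 = 79.000 d.
At 19.8 °C: 395 / (19.8 − 10.8) = 395 / 9.0 = 43.889 d.
Difference = |79.000 − 43.889| = 35.111 ≈ 35.1 days.

35.1 days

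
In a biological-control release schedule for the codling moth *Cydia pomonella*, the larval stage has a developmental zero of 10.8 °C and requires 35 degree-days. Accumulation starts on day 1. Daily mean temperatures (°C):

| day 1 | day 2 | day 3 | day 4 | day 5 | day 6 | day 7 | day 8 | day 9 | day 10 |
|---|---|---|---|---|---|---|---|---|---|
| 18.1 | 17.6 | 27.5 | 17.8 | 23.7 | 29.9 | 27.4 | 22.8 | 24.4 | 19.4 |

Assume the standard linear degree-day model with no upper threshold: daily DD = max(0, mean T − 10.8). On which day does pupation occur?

Daily DD above 10.8 °C: 7.3, 6.8, 16.7, 7.0, 12.9, 19.1, 16.6, 12.0, 13.6, 8.6.
Cumulative: 7.3, 14.1, 30.8, 37.8, 50.7, 69.8, 86.4, 98.4, 112.0, 120.6.
The total first reaches 35 DD on day 4.

day 4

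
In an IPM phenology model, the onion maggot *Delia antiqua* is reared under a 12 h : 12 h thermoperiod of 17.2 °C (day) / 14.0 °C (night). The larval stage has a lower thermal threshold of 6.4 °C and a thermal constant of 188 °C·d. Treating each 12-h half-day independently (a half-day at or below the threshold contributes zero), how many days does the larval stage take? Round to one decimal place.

20.4 days

Day half: max(0, 17.2 − 6.4) × 0.5 = 10.8 × 0.5 = 5.40 DD.
Night half: max(0, 14.0 − 6.4) × 0.5 = 7.6 × 0.5 = 3.80 DD.
Per 24 h: 9.20 DD/day.
Duration = 188 / 9.20 = 20.435 ≈ 20.4 days.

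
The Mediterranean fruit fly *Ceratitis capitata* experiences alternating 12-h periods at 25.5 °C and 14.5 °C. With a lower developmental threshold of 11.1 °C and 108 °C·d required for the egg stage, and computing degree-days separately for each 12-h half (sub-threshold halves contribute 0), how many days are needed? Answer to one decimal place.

12.1 days

Day half: max(0, 25.5 − 11.1) × 0.5 = 14.4 × 0.5 = 7.20 DD.
Night half: max(0, 14.5 − 11.1) × 0.5 = 3.4 × 0.5 = 1.70 DD.
Per 24 h: 8.90 DD/day.
Duration = 108 / 8.90 = 12.135 ≈ 12.1 days.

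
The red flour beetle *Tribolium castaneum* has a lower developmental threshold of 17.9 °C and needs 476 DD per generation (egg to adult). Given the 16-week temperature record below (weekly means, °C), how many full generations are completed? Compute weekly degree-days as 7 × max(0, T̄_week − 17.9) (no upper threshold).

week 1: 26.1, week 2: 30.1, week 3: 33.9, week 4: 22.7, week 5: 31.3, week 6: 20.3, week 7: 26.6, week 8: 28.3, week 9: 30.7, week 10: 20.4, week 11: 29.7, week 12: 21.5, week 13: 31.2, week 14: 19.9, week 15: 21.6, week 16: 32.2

Weekly DD (7 × max(0, T̄ − 17.9)): 57.4, 85.4, 112.0, 33.6, 93.8, 16.8, 60.9, 72.8, 89.6, 17.5, 82.6, 25.2, 93.1, 14.0, 25.9, 100.1.
Season total = 980.7 DD.
Complete generations = ⌊980.7 / 476⌋ = 2.

2 generations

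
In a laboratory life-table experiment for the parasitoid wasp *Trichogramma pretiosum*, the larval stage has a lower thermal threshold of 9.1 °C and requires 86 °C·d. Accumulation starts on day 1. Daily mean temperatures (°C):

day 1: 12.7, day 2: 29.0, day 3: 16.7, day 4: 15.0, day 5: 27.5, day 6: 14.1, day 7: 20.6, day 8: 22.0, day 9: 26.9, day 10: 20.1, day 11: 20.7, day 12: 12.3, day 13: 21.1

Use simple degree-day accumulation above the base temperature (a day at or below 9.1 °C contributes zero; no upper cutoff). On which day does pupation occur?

Daily DD above 9.1 °C: 3.6, 19.9, 7.6, 5.9, 18.4, 5.0, 11.5, 12.9, 17.8, 11.0, 11.6, 3.2, 12.0.
Cumulative: 3.6, 23.5, 31.1, 37.0, 55.4, 60.4, 71.9, 84.8, 102.6, 113.6, 125.2, 128.4, 140.4.
The total first reaches 86 DD on day 9.

day 9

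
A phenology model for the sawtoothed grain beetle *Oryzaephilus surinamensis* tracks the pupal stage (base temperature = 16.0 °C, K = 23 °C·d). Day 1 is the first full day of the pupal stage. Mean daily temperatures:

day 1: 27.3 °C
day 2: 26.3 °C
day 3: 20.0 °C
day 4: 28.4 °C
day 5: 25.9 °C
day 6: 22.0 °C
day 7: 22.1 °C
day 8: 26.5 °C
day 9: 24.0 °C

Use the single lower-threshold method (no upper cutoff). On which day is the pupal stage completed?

day 3

Daily DD above 16.0 °C: 11.3, 10.3, 4.0, 12.4, 9.9, 6.0, 6.1, 10.5, 8.0.
Cumulative: 11.3, 21.6, 25.6, 38.0, 47.9, 53.9, 60.0, 70.5, 78.5.
The total first reaches 23 DD on day 3.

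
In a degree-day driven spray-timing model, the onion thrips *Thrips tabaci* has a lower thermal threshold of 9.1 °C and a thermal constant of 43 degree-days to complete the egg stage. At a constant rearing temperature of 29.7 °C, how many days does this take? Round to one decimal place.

Daily accumulation = 29.7 − 9.1 = 20.6 DD/day.
Duration = 43 / 20.6 = 2.087 ≈ 2.1 days.

2.1 days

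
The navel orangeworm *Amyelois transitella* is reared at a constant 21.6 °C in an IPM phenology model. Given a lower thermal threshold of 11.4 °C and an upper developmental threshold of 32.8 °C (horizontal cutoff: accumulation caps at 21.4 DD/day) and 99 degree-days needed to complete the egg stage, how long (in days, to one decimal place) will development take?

9.7 days

Daily accumulation = 21.6 − 11.4 = 10.2 DD/day.
Duration = 99 / 10.2 = 9.706 ≈ 9.7 days.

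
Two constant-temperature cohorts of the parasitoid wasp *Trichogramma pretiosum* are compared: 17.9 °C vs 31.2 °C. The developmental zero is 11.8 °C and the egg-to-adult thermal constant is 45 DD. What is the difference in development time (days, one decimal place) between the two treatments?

5.1 days

At 17.9 °C: 45 / (17.9 − 11.8) = 45 / 6.1 = 7.377 d.
At 31.2 °C: 45 / (31.2 − 11.8) = 45 / 19.4 = 2.320 d.
Difference = |7.377 − 2.320| = 5.057 ≈ 5.1 days.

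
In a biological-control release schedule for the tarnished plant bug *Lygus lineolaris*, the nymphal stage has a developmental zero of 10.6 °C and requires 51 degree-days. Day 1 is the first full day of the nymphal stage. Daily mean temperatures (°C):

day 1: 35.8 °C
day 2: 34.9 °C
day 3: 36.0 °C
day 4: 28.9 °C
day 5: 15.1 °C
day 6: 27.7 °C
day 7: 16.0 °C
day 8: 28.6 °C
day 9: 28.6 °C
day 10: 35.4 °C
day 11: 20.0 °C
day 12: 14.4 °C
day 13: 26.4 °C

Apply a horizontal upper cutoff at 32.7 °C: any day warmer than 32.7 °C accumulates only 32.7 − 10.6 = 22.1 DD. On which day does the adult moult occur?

Daily DD above 10.6 °C (capped at 22.1): 22.1, 22.1, 22.1, 18.3, 4.5, 17.1, 5.4, 18.0, 18.0, 22.1, 9.4, 3.8, 15.8.
Cumulative: 22.1, 44.2, 66.3, 84.6, 89.1, 106.2, 111.6, 129.6, 147.6, 169.7, 179.1, 182.9, 198.7.
The total first reaches 51 DD on day 3.

day 3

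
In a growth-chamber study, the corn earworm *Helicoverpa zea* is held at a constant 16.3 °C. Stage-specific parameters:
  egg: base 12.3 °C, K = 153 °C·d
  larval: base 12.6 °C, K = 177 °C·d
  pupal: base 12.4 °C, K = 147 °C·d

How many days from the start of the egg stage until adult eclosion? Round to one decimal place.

123.8 days

egg: 153 / (16.3 − 12.3) = 153 / 4.0 = 38.250 d.
larval: 177 / (16.3 − 12.6) = 177 / 3.7 = 47.838 d.
pupal: 147 / (16.3 − 12.4) = 147 / 3.9 = 37.692 d.
Sum = 123.780 ≈ 123.8 days.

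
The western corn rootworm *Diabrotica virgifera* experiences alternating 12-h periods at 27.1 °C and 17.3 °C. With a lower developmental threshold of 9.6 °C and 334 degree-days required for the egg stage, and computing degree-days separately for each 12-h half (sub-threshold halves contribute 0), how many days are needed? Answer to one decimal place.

Day half: max(0, 27.1 − 9.6) × 0.5 = 17.5 × 0.5 = 8.75 DD.
Night half: max(0, 17.3 − 9.6) × 0.5 = 7.7 × 0.5 = 3.85 DD.
Per 24 h: 12.60 DD/day.
Duration = 334 / 12.60 = 26.508 ≈ 26.5 days.

26.5 days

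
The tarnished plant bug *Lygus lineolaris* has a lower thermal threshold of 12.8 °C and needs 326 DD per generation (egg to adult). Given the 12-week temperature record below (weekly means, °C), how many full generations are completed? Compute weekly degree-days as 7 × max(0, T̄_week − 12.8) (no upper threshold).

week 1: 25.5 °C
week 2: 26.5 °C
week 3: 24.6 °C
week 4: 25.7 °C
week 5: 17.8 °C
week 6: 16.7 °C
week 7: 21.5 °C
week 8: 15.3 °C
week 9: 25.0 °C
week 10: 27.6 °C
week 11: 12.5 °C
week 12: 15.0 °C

Weekly DD (7 × max(0, T̄ − 12.8)): 88.9, 95.9, 82.6, 90.3, 35.0, 27.3, 60.9, 17.5, 85.4, 103.6, 0.0, 15.4.
Season total = 702.8 DD.
Complete generations = ⌊702.8 / 326⌋ = 2.

2 generations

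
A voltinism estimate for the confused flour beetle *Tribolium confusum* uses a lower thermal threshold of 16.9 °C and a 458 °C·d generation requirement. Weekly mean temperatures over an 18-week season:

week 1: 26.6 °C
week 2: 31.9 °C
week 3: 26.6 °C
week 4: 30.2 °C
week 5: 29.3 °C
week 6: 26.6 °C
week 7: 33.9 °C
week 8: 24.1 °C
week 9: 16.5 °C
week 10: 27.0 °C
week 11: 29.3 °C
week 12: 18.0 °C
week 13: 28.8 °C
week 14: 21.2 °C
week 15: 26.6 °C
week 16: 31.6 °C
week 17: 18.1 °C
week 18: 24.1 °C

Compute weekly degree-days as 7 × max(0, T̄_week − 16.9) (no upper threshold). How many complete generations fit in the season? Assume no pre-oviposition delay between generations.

2 generations

Weekly DD (7 × max(0, T̄ − 16.9)): 67.9, 105.0, 67.9, 93.1, 86.8, 67.9, 119.0, 50.4, 0.0, 70.7, 86.8, 7.7, 83.3, 30.1, 67.9, 102.9, 8.4, 50.4.
Season total = 1166.2 DD.
Complete generations = ⌊1166.2 / 458⌋ = 2.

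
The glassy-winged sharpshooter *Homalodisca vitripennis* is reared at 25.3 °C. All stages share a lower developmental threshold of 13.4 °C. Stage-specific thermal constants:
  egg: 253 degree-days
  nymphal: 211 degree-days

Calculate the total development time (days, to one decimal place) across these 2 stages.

Daily accumulation at 25.3 °C = 25.3 − 13.4 = 11.9 DD/day.
Total K = 253 + 211 = 464 DD.
Total duration = 464 / 11.9 = 38.992 ≈ 39.0 days.

39.0 days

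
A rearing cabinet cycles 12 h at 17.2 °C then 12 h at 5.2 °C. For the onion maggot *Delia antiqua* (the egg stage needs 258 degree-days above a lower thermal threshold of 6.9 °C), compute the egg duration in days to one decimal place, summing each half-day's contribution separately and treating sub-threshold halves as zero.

Day half: max(0, 17.2 − 6.9) × 0.5 = 10.3 × 0.5 = 5.15 DD.
Night half: max(0, 5.2 − 6.9) × 0.5 = 0.0 × 0.5 = 0.00 DD.
Per 24 h: 5.15 DD/day.
Duration = 258 / 5.15 = 50.097 ≈ 50.1 days.

50.1 days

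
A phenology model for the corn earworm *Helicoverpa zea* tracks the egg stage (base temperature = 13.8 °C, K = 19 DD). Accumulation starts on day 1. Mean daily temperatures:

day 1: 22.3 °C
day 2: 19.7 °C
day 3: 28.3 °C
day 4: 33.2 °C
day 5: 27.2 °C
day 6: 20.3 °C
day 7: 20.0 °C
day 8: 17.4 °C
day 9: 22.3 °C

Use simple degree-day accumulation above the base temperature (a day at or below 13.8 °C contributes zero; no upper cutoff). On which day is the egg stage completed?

day 3

Daily DD above 13.8 °C: 8.5, 5.9, 14.5, 19.4, 13.4, 6.5, 6.2, 3.6, 8.5.
Cumulative: 8.5, 14.4, 28.9, 48.3, 61.7, 68.2, 74.4, 78.0, 86.5.
The total first reaches 19 DD on day 3.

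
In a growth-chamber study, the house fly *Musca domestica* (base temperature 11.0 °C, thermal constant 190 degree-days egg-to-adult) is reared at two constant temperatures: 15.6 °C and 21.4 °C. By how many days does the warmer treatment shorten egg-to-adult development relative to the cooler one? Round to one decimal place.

At 15.6 °C: 190 / (15.6 − 11.0) = 190 / 4.6 = 41.304 d.
At 21.4 °C: 190 / (21.4 − 11.0) = 190 / 10.4 = 18.269 d.
Difference = |41.304 − 18.269| = 23.035 ≈ 23.0 days.

23.0 days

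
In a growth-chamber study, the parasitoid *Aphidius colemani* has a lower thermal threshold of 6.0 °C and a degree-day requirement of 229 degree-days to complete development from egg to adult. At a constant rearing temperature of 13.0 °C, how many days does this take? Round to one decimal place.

Daily accumulation = 13.0 − 6.0 = 7.0 DD/day.
Duration = 229 / 7.0 = 32.714 ≈ 32.7 days.

32.7 days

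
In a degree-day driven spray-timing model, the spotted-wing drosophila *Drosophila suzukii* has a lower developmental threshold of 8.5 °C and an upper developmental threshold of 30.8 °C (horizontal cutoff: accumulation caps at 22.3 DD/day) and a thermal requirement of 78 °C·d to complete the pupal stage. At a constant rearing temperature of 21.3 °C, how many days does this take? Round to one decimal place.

6.1 days

Daily accumulation = 21.3 − 8.5 = 12.8 DD/day.
Duration = 78 / 12.8 = 6.094 ≈ 6.1 days.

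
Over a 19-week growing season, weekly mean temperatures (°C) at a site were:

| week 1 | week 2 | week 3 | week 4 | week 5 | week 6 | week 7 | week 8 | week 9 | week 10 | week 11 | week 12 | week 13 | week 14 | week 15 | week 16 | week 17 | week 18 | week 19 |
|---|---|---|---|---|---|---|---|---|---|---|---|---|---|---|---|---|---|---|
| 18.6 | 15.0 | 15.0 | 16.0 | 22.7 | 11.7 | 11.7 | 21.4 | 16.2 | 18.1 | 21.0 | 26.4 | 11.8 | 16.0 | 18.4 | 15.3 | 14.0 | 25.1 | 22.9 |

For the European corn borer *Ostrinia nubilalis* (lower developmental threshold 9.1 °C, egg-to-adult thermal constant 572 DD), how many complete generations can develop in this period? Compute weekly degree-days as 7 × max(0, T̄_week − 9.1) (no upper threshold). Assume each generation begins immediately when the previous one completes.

2 generations

Weekly DD (7 × max(0, T̄ − 9.1)): 66.5, 41.3, 41.3, 48.3, 95.2, 18.2, 18.2, 86.1, 49.7, 63.0, 83.3, 121.1, 18.9, 48.3, 65.1, 43.4, 34.3, 112.0, 96.6.
Season total = 1150.8 DD.
Complete generations = ⌊1150.8 / 572⌋ = 2.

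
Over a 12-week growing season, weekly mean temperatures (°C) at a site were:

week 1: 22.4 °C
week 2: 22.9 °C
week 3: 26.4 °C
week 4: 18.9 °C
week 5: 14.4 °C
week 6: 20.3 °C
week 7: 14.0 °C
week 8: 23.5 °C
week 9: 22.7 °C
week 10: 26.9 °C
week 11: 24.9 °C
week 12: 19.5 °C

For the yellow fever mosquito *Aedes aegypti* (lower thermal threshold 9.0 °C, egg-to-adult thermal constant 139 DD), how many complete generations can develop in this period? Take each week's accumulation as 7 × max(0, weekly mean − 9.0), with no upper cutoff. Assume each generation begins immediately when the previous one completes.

7 generations

Weekly DD (7 × max(0, T̄ − 9.0)): 93.8, 97.3, 121.8, 69.3, 37.8, 79.1, 35.0, 101.5, 95.9, 125.3, 111.3, 73.5.
Season total = 1041.6 DD.
Complete generations = ⌊1041.6 / 139⌋ = 7.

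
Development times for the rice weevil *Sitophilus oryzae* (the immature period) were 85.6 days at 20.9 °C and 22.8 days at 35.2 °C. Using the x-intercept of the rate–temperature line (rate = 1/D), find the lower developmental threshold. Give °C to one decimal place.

15.7 °C

Linear rate model ⇒ the product D·(T − T_b) is constant across temperatures.
85.6·(20.9 − T_b) = 22.8·(35.2 − T_b)
T_b = (85.6·20.9 − 22.8·35.2) / (85.6 − 22.8) = 986.48 / 62.8 = 15.708 °C ≈ 15.7 °C.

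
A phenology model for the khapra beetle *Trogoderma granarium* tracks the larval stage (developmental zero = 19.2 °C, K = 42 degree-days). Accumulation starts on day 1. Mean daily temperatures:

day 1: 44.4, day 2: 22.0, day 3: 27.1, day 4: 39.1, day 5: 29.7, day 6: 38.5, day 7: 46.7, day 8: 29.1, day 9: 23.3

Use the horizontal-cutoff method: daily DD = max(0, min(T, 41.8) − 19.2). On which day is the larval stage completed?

Daily DD above 19.2 °C (capped at 22.6): 22.6, 2.8, 7.9, 19.9, 10.5, 19.3, 22.6, 9.9, 4.1.
Cumulative: 22.6, 25.4, 33.3, 53.2, 63.7, 83.0, 105.6, 115.5, 119.6.
The total first reaches 42 DD on day 4.

day 4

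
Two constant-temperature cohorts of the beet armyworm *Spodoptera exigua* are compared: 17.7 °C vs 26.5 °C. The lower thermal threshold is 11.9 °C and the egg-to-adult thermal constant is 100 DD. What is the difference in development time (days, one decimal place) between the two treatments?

10.4 days

At 17.7 °C: 100 / (17.7 − 11.9) = 100 / 5.8 = 17.241 d.
At 26.5 °C: 100 / (26.5 − 11.9) = 100 / 14.6 = 6.849 d.
Difference = |17.241 − 6.849| = 10.392 ≈ 10.4 days.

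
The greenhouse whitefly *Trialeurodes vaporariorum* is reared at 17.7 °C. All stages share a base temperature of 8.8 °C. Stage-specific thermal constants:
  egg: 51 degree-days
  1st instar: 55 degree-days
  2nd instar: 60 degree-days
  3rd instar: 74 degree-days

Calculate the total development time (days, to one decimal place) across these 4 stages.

Daily accumulation at 17.7 °C = 17.7 − 8.8 = 8.9 DD/day.
Total K = 51 + 55 + 60 + 74 = 240 DD.
Total duration = 240 / 8.9 = 26.966 ≈ 27.0 days.

27.0 days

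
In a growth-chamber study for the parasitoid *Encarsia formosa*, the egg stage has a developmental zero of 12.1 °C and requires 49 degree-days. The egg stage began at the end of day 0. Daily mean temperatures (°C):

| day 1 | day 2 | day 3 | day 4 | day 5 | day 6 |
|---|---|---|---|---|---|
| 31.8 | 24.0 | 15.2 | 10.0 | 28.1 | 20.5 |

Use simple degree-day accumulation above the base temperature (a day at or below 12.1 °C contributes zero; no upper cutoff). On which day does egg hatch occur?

day 5

Daily DD above 12.1 °C: 19.7, 11.9, 3.1, 0.0, 16.0, 8.4.
Cumulative: 19.7, 31.6, 34.7, 34.7, 50.7, 59.1.
The total first reaches 49 DD on day 5.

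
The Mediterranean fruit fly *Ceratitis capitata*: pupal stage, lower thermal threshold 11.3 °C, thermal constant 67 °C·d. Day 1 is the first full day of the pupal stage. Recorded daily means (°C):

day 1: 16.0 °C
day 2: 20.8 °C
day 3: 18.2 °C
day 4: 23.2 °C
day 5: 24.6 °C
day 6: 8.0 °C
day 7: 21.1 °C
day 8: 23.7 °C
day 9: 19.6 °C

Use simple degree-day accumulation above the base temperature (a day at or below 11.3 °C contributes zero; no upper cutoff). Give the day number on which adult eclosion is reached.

day 8

Daily DD above 11.3 °C: 4.7, 9.5, 6.9, 11.9, 13.3, 0.0, 9.8, 12.4, 8.3.
Cumulative: 4.7, 14.2, 21.1, 33.0, 46.3, 46.3, 56.1, 68.5, 76.8.
The total first reaches 67 DD on day 8.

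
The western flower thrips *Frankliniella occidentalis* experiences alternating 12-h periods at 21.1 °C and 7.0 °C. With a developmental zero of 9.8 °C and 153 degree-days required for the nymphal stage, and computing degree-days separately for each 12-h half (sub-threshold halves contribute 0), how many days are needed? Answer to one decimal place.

27.1 days

Day half: max(0, 21.1 − 9.8) × 0.5 = 11.3 × 0.5 = 5.65 DD.
Night half: max(0, 7.0 − 9.8) × 0.5 = 0.0 × 0.5 = 0.00 DD.
Per 24 h: 5.65 DD/day.
Duration = 153 / 5.65 = 27.080 ≈ 27.1 days.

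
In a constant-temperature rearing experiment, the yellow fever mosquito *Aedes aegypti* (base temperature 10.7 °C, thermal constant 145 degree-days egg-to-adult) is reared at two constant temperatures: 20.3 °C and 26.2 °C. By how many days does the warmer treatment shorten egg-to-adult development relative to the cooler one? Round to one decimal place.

At 20.3 °C: 145 / (20.3 − 10.7) = 145 / 9.6 = 15.104 d.
At 26.2 °C: 145 / (26.2 − 10.7) = 145 / 15.5 = 9.355 d.
Difference = |15.104 − 9.355| = 5.749 ≈ 5.7 days.

5.7 days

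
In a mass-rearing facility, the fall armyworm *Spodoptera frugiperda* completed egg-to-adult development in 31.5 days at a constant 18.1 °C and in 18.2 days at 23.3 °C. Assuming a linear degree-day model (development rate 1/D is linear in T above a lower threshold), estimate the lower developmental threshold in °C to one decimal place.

Equal thermal constants: D₁(T₁ − T_b) = D₂(T₂ − T_b).
31.5·(18.1 − T_b) = 18.2·(23.3 − T_b)
T_b = (31.5·18.1 − 18.2·23.3) / (31.5 − 18.2) = 146.09 / 13.3 = 10.984 °C ≈ 11.0 °C.

11.0 °C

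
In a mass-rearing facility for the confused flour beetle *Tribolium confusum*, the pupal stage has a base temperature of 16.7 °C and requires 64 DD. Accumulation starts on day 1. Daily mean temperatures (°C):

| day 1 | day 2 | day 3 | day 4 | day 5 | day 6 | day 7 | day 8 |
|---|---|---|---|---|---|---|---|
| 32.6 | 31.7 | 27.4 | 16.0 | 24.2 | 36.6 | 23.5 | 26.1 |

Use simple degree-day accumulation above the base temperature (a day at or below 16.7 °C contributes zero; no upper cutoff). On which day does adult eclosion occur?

day 6

Daily DD above 16.7 °C: 15.9, 15.0, 10.7, 0.0, 7.5, 19.9, 6.8, 9.4.
Cumulative: 15.9, 30.9, 41.6, 41.6, 49.1, 69.0, 75.8, 85.2.
The total first reaches 64 DD on day 6.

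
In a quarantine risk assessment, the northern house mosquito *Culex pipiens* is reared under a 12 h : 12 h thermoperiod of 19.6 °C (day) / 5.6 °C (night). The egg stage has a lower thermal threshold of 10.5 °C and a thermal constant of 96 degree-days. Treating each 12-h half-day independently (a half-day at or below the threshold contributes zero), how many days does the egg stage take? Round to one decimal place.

Day half: max(0, 19.6 − 10.5) × 0.5 = 9.1 × 0.5 = 4.55 DD.
Night half: max(0, 5.6 − 10.5) × 0.5 = 0.0 × 0.5 = 0.00 DD.
Per 24 h: 4.55 DD/day.
Duration = 96 / 4.55 = 21.099 ≈ 21.1 days.

21.1 days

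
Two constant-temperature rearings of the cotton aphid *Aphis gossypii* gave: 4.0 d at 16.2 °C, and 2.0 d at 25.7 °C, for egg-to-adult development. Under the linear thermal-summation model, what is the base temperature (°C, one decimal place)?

6.7 °C

Linear rate model ⇒ the product D·(T − T_b) is constant across temperatures.
4.0·(16.2 − T_b) = 2.0·(25.7 − T_b)
T_b = (4.0·16.2 − 2.0·25.7) / (4.0 − 2.0) = 13.40 / 2.0 = 6.700 °C ≈ 6.7 °C.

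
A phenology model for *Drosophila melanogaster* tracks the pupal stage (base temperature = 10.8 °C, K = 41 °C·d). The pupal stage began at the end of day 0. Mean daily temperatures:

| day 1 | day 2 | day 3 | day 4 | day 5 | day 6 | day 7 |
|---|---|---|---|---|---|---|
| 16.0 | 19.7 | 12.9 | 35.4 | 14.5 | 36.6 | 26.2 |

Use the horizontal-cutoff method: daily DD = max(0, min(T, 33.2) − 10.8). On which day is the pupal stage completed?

Daily DD above 10.8 °C (capped at 22.4): 5.2, 8.9, 2.1, 22.4, 3.7, 22.4, 15.4.
Cumulative: 5.2, 14.1, 16.2, 38.6, 42.3, 64.7, 80.1.
The total first reaches 41 DD on day 5.

day 5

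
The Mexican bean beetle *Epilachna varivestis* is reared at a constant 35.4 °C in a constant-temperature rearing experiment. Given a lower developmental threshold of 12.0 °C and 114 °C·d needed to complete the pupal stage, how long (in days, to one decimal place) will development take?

4.9 days

Daily accumulation = 35.4 − 12.0 = 23.4 DD/day.
Duration = 114 / 23.4 = 4.872 ≈ 4.9 days.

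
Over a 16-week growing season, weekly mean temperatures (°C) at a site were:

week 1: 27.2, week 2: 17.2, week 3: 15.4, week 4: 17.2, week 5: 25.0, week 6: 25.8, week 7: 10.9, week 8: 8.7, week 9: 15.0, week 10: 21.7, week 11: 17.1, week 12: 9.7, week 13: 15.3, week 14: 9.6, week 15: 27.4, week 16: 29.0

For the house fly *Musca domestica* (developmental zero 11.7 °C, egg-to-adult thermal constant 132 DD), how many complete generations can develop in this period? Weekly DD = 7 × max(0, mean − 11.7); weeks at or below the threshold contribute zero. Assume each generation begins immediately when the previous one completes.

Weekly DD (7 × max(0, T̄ − 11.7)): 108.5, 38.5, 25.9, 38.5, 93.1, 98.7, 0.0, 0.0, 23.1, 70.0, 37.8, 0.0, 25.2, 0.0, 109.9, 121.1.
Season total = 790.3 DD.
Complete generations = ⌊790.3 / 132⌋ = 5.

5 generations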